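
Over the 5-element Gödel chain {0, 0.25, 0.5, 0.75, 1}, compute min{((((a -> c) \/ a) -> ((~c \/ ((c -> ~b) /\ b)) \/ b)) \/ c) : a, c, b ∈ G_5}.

The minimum is attained at a = 0, c = 0.25, b = 0:
  (a -> c): 0 ≤ 0.25, so result = 1
  ((a -> c) \/ a) = max(1, 0) = 1
  ~c: Gödel ¬ of 0.25 = 0 (operand ≠ 0)
  ~b: Gödel ¬ of 0 = 1 (operand is 0)
  (c -> ~b): 0.25 ≤ 1, so result = 1
  ((c -> ~b) /\ b) = min(1, 0) = 0
  (~c \/ ((c -> ~b) /\ b)) = max(0, 0) = 0
  ((~c \/ ((c -> ~b) /\ b)) \/ b) = max(0, 0) = 0
  (((a -> c) \/ a) -> ((~c \/ ((c -> ~b) /\ b)) \/ b)): 1 > 0, so result = 0
  ((((a -> c) \/ a) -> ((~c \/ ((c -> ~b) /\ b)) \/ b)) \/ c) = max(0, 0.25) = 0.25
Checking all 125 assignments confirms none give a value below 0.25.

0.25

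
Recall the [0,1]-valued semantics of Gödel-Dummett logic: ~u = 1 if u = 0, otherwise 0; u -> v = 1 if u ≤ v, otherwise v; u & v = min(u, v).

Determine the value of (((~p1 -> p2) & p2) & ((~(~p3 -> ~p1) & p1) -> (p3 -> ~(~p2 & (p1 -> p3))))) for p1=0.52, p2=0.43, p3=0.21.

~p1: Gödel ¬ of 0.52 = 0 (operand ≠ 0)
(~p1 -> p2): 0 ≤ 0.43, so result = 1
((~p1 -> p2) & p2) = min(1, 0.43) = 0.43
~p3: Gödel ¬ of 0.21 = 0 (operand ≠ 0)
~p1: Gödel ¬ of 0.52 = 0 (operand ≠ 0)
(~p3 -> ~p1): 0 ≤ 0, so result = 1
~(~p3 -> ~p1): Gödel ¬ of 1 = 0 (operand ≠ 0)
(~(~p3 -> ~p1) & p1) = min(0, 0.52) = 0
~p2: Gödel ¬ of 0.43 = 0 (operand ≠ 0)
(p1 -> p3): 0.52 > 0.21, so result = 0.21
(~p2 & (p1 -> p3)) = min(0, 0.21) = 0
~(~p2 & (p1 -> p3)): Gödel ¬ of 0 = 1 (operand is 0)
(p3 -> ~(~p2 & (p1 -> p3))): 0.21 ≤ 1, so result = 1
((~(~p3 -> ~p1) & p1) -> (p3 -> ~(~p2 & (p1 -> p3)))): 0 ≤ 1, so result = 1
(((~p1 -> p2) & p2) & ((~(~p3 -> ~p1) & p1) -> (p3 -> ~(~p2 & (p1 -> p3))))) = min(0.43, 1) = 0.43

0.43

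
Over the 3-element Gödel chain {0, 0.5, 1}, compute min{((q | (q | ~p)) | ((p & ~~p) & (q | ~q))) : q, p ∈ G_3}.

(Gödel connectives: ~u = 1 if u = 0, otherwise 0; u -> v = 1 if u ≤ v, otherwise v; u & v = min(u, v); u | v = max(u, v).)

The minimum is attained at q = 0, p = 0.5:
  ~p: Gödel ¬ of 0.5 = 0 (operand ≠ 0)
  (q | ~p) = max(0, 0) = 0
  (q | (q | ~p)) = max(0, 0) = 0
  ~p: Gödel ¬ of 0.5 = 0 (operand ≠ 0)
  ~~p: Gödel ¬ of 0 = 1 (operand is 0)
  (p & ~~p) = min(0.5, 1) = 0.5
  ~q: Gödel ¬ of 0 = 1 (operand is 0)
  (q | ~q) = max(0, 1) = 1
  ((p & ~~p) & (q | ~q)) = min(0.5, 1) = 0.5
  ((q | (q | ~p)) | ((p & ~~p) & (q | ~q))) = max(0, 0.5) = 0.5
Checking all 9 assignments confirms none give a value below 0.50.

0.50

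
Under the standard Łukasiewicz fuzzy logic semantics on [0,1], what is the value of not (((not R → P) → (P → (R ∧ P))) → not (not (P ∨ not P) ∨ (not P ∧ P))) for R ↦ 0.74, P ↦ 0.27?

0.27

not R: Łukasiewicz ¬ gives 1 − 0.74 = 0.26
(not R → P): min(1, 1 − 0.26 + 0.27) = 1
(R ∧ P) = min(0.74, 0.27) = 0.27
(P → (R ∧ P)): min(1, 1 − 0.27 + 0.27) = 1
((not R → P) → (P → (R ∧ P))): min(1, 1 − 1 + 1) = 1
not P: Łukasiewicz ¬ gives 1 − 0.27 = 0.73
(P ∨ not P) = max(0.27, 0.73) = 0.73
not (P ∨ not P): Łukasiewicz ¬ gives 1 − 0.73 = 0.27
not P: Łukasiewicz ¬ gives 1 − 0.27 = 0.73
(not P ∧ P) = min(0.73, 0.27) = 0.27
(not (P ∨ not P) ∨ (not P ∧ P)) = max(0.27, 0.27) = 0.27
not (not (P ∨ not P) ∨ (not P ∧ P)): Łukasiewicz ¬ gives 1 − 0.27 = 0.73
(((not R → P) → (P → (R ∧ P))) → not (not (P ∨ not P) ∨ (not P ∧ P))): min(1, 1 − 1 + 0.73) = 0.73
not (((not R → P) → (P → (R ∧ P))) → not (not (P ∨ not P) ∨ (not P ∧ P))): Łukasiewicz ¬ gives 1 − 0.73 = 0.27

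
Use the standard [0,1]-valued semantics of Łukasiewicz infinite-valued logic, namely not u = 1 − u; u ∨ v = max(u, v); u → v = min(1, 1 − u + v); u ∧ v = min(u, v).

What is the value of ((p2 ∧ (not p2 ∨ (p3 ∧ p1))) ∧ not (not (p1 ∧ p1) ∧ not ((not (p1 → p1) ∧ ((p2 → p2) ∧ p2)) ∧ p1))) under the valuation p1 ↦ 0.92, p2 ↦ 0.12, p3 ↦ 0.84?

not p2: Łukasiewicz ¬ gives 1 − 0.12 = 0.88
(p3 ∧ p1) = min(0.84, 0.92) = 0.84
(not p2 ∨ (p3 ∧ p1)) = max(0.88, 0.84) = 0.88
(p2 ∧ (not p2 ∨ (p3 ∧ p1))) = min(0.12, 0.88) = 0.12
(p1 ∧ p1) = min(0.92, 0.92) = 0.92
not (p1 ∧ p1): Łukasiewicz ¬ gives 1 − 0.92 = 0.08
(p1 → p1): min(1, 1 − 0.92 + 0.92) = 1
not (p1 → p1): Łukasiewicz ¬ gives 1 − 1 = 0
(p2 → p2): min(1, 1 − 0.12 + 0.12) = 1
((p2 → p2) ∧ p2) = min(1, 0.12) = 0.12
(not (p1 → p1) ∧ ((p2 → p2) ∧ p2)) = min(0, 0.12) = 0
((not (p1 → p1) ∧ ((p2 → p2) ∧ p2)) ∧ p1) = min(0, 0.92) = 0
not ((not (p1 → p1) ∧ ((p2 → p2) ∧ p2)) ∧ p1): Łukasiewicz ¬ gives 1 − 0 = 1
(not (p1 ∧ p1) ∧ not ((not (p1 → p1) ∧ ((p2 → p2) ∧ p2)) ∧ p1)) = min(0.08, 1) = 0.08
not (not (p1 ∧ p1) ∧ not ((not (p1 → p1) ∧ ((p2 → p2) ∧ p2)) ∧ p1)): Łukasiewicz ¬ gives 1 − 0.08 = 0.92
((p2 ∧ (not p2 ∨ (p3 ∧ p1))) ∧ not (not (p1 ∧ p1) ∧ not ((not (p1 → p1) ∧ ((p2 → p2) ∧ p2)) ∧ p1))) = min(0.12, 0.92) = 0.12

0.12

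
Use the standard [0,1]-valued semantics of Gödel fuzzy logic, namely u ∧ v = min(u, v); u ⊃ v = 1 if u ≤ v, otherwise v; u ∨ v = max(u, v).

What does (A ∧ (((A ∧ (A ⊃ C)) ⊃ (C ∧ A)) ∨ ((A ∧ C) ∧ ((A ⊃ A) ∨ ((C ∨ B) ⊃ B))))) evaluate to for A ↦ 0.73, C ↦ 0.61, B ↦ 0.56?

0.73

(A ⊃ C): 0.73 > 0.61, so result = 0.61
(A ∧ (A ⊃ C)) = min(0.73, 0.61) = 0.61
(C ∧ A) = min(0.61, 0.73) = 0.61
((A ∧ (A ⊃ C)) ⊃ (C ∧ A)): 0.61 ≤ 0.61, so result = 1
(A ∧ C) = min(0.73, 0.61) = 0.61
(A ⊃ A): 0.73 ≤ 0.73, so result = 1
(C ∨ B) = max(0.61, 0.56) = 0.61
((C ∨ B) ⊃ B): 0.61 > 0.56, so result = 0.56
((A ⊃ A) ∨ ((C ∨ B) ⊃ B)) = max(1, 0.56) = 1
((A ∧ C) ∧ ((A ⊃ A) ∨ ((C ∨ B) ⊃ B))) = min(0.61, 1) = 0.61
(((A ∧ (A ⊃ C)) ⊃ (C ∧ A)) ∨ ((A ∧ C) ∧ ((A ⊃ A) ∨ ((C ∨ B) ⊃ B)))) = max(1, 0.61) = 1
(A ∧ (((A ∧ (A ⊃ C)) ⊃ (C ∧ A)) ∨ ((A ∧ C) ∧ ((A ⊃ A) ∨ ((C ∨ B) ⊃ B))))) = min(0.73, 1) = 0.73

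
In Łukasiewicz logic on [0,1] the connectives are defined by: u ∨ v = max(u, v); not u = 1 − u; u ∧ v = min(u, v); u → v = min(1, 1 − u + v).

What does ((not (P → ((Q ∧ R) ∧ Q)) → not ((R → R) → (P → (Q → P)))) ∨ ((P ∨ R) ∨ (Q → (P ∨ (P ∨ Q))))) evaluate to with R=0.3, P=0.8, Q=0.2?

1.00

(Q ∧ R) = min(0.2, 0.3) = 0.2
((Q ∧ R) ∧ Q) = min(0.2, 0.2) = 0.2
(P → ((Q ∧ R) ∧ Q)): min(1, 1 − 0.8 + 0.2) = 0.4
not (P → ((Q ∧ R) ∧ Q)): Łukasiewicz ¬ gives 1 − 0.4 = 0.6
(R → R): min(1, 1 − 0.3 + 0.3) = 1
(Q → P): min(1, 1 − 0.2 + 0.8) = 1
(P → (Q → P)): min(1, 1 − 0.8 + 1) = 1
((R → R) → (P → (Q → P))): min(1, 1 − 1 + 1) = 1
not ((R → R) → (P → (Q → P))): Łukasiewicz ¬ gives 1 − 1 = 0
(not (P → ((Q ∧ R) ∧ Q)) → not ((R → R) → (P → (Q → P)))): min(1, 1 − 0.6 + 0) = 0.4
(P ∨ R) = max(0.8, 0.3) = 0.8
(P ∨ Q) = max(0.8, 0.2) = 0.8
(P ∨ (P ∨ Q)) = max(0.8, 0.8) = 0.8
(Q → (P ∨ (P ∨ Q))): min(1, 1 − 0.2 + 0.8) = 1
((P ∨ R) ∨ (Q → (P ∨ (P ∨ Q)))) = max(0.8, 1) = 1
((not (P → ((Q ∧ R) ∧ Q)) → not ((R → R) → (P → (Q → P)))) ∨ ((P ∨ R) ∨ (Q → (P ∨ (P ∨ Q))))) = max(0.4, 1) = 1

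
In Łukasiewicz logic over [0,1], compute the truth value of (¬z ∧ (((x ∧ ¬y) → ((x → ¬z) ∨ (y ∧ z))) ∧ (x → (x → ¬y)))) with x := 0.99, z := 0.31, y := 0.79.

¬z: Łukasiewicz ¬ gives 1 − 0.31 = 0.69
¬y: Łukasiewicz ¬ gives 1 − 0.79 = 0.21
(x ∧ ¬y) = min(0.99, 0.21) = 0.21
¬z: Łukasiewicz ¬ gives 1 − 0.31 = 0.69
(x → ¬z): min(1, 1 − 0.99 + 0.69) = 0.7
(y ∧ z) = min(0.79, 0.31) = 0.31
((x → ¬z) ∨ (y ∧ z)) = max(0.7, 0.31) = 0.7
((x ∧ ¬y) → ((x → ¬z) ∨ (y ∧ z))): min(1, 1 − 0.21 + 0.7) = 1
¬y: Łukasiewicz ¬ gives 1 − 0.79 = 0.21
(x → ¬y): min(1, 1 − 0.99 + 0.21) = 0.22
(x → (x → ¬y)): min(1, 1 − 0.99 + 0.22) = 0.23
(((x ∧ ¬y) → ((x → ¬z) ∨ (y ∧ z))) ∧ (x → (x → ¬y))) = min(1, 0.23) = 0.23
(¬z ∧ (((x ∧ ¬y) → ((x → ¬z) ∨ (y ∧ z))) ∧ (x → (x → ¬y)))) = min(0.69, 0.23) = 0.23

0.23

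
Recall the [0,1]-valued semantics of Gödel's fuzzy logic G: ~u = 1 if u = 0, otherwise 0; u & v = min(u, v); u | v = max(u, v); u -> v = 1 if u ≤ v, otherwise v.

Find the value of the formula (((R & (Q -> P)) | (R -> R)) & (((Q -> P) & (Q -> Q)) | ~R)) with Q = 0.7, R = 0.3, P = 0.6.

(Q -> P): 0.7 > 0.6, so result = 0.6
(R & (Q -> P)) = min(0.3, 0.6) = 0.3
(R -> R): 0.3 ≤ 0.3, so result = 1
((R & (Q -> P)) | (R -> R)) = max(0.3, 1) = 1
(Q -> P): 0.7 > 0.6, so result = 0.6
(Q -> Q): 0.7 ≤ 0.7, so result = 1
((Q -> P) & (Q -> Q)) = min(0.6, 1) = 0.6
~R: Gödel ¬ of 0.3 = 0 (operand ≠ 0)
(((Q -> P) & (Q -> Q)) | ~R) = max(0.6, 0) = 0.6
(((R & (Q -> P)) | (R -> R)) & (((Q -> P) & (Q -> Q)) | ~R)) = min(1, 0.6) = 0.6

0.60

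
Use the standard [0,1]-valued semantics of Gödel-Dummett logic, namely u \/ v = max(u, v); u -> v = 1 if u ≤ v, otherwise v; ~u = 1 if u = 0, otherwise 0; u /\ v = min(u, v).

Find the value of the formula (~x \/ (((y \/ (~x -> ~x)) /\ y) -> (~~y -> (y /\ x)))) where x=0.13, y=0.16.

0.13

~x: Gödel ¬ of 0.13 = 0 (operand ≠ 0)
~x: Gödel ¬ of 0.13 = 0 (operand ≠ 0)
~x: Gödel ¬ of 0.13 = 0 (operand ≠ 0)
(~x -> ~x): 0 ≤ 0, so result = 1
(y \/ (~x -> ~x)) = max(0.16, 1) = 1
((y \/ (~x -> ~x)) /\ y) = min(1, 0.16) = 0.16
~y: Gödel ¬ of 0.16 = 0 (operand ≠ 0)
~~y: Gödel ¬ of 0 = 1 (operand is 0)
(y /\ x) = min(0.16, 0.13) = 0.13
(~~y -> (y /\ x)): 1 > 0.13, so result = 0.13
(((y \/ (~x -> ~x)) /\ y) -> (~~y -> (y /\ x))): 0.16 > 0.13, so result = 0.13
(~x \/ (((y \/ (~x -> ~x)) /\ y) -> (~~y -> (y /\ x)))) = max(0, 0.13) = 0.13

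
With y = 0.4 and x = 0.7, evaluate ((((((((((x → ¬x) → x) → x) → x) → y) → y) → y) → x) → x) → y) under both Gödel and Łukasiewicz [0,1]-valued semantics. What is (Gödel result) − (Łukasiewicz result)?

Gödel evaluation:
  ¬x: Gödel ¬ of 0.7 = 0 (operand ≠ 0)
  (x → ¬x): 0.7 > 0, so result = 0
  ((x → ¬x) → x): 0 ≤ 0.7, so result = 1
  (((x → ¬x) → x) → x): 1 > 0.7, so result = 0.7
  ((((x → ¬x) → x) → x) → x): 0.7 ≤ 0.7, so result = 1
  (((((x → ¬x) → x) → x) → x) → y): 1 > 0.4, so result = 0.4
  ((((((x → ¬x) → x) → x) → x) → y) → y): 0.4 ≤ 0.4, so result = 1
  (((((((x → ¬x) → x) → x) → x) → y) → y) → y): 1 > 0.4, so result = 0.4
  ((((((((x → ¬x) → x) → x) → x) → y) → y) → y) → x): 0.4 ≤ 0.7, so result = 1
  (((((((((x → ¬x) → x) → x) → x) → y) → y) → y) → x) → x): 1 > 0.7, so result = 0.7
  ((((((((((x → ¬x) → x) → x) → x) → y) → y) → y) → x) → x) → y): 0.7 > 0.4, so result = 0.4
  Gödel value = 0.4
Łukasiewicz evaluation:
  ¬x: Łukasiewicz ¬ gives 1 − 0.7 = 0.3
  (x → ¬x): min(1, 1 − 0.7 + 0.3) = 0.6
  ((x → ¬x) → x): min(1, 1 − 0.6 + 0.7) = 1
  (((x → ¬x) → x) → x): min(1, 1 − 1 + 0.7) = 0.7
  ((((x → ¬x) → x) → x) → x): min(1, 1 − 0.7 + 0.7) = 1
  (((((x → ¬x) → x) → x) → x) → y): min(1, 1 − 1 + 0.4) = 0.4
  ((((((x → ¬x) → x) → x) → x) → y) → y): min(1, 1 − 0.4 + 0.4) = 1
  (((((((x → ¬x) → x) → x) → x) → y) → y) → y): min(1, 1 − 1 + 0.4) = 0.4
  ((((((((x → ¬x) → x) → x) → x) → y) → y) → y) → x): min(1, 1 − 0.4 + 0.7) = 1
  (((((((((x → ¬x) → x) → x) → x) → y) → y) → y) → x) → x): min(1, 1 − 1 + 0.7) = 0.7
  ((((((((((x → ¬x) → x) → x) → x) → y) → y) → y) → x) → x) → y): min(1, 1 − 0.7 + 0.4) = 0.7
  Łukasiewicz value = 0.7
Difference: 0.4 − 0.7 = -0.30

-0.30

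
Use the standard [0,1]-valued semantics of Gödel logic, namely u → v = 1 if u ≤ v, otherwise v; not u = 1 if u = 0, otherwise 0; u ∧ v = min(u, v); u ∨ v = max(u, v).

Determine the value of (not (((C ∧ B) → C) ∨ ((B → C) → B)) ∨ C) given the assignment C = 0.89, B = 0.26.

(C ∧ B) = min(0.89, 0.26) = 0.26
((C ∧ B) → C): 0.26 ≤ 0.89, so result = 1
(B → C): 0.26 ≤ 0.89, so result = 1
((B → C) → B): 1 > 0.26, so result = 0.26
(((C ∧ B) → C) ∨ ((B → C) → B)) = max(1, 0.26) = 1
not (((C ∧ B) → C) ∨ ((B → C) → B)): Gödel ¬ of 1 = 0 (operand ≠ 0)
(not (((C ∧ B) → C) ∨ ((B → C) → B)) ∨ C) = max(0, 0.89) = 0.89

0.89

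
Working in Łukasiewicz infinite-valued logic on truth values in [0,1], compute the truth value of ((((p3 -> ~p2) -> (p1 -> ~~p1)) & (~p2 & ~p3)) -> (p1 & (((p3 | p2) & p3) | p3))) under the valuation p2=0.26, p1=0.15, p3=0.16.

0.41

~p2: Łukasiewicz ¬ gives 1 − 0.26 = 0.74
(p3 -> ~p2): min(1, 1 − 0.16 + 0.74) = 1
~p1: Łukasiewicz ¬ gives 1 − 0.15 = 0.85
~~p1: Łukasiewicz ¬ gives 1 − 0.85 = 0.15
(p1 -> ~~p1): min(1, 1 − 0.15 + 0.15) = 1
((p3 -> ~p2) -> (p1 -> ~~p1)): min(1, 1 − 1 + 1) = 1
~p2: Łukasiewicz ¬ gives 1 − 0.26 = 0.74
~p3: Łukasiewicz ¬ gives 1 − 0.16 = 0.84
(~p2 & ~p3) = min(0.74, 0.84) = 0.74
(((p3 -> ~p2) -> (p1 -> ~~p1)) & (~p2 & ~p3)) = min(1, 0.74) = 0.74
(p3 | p2) = max(0.16, 0.26) = 0.26
((p3 | p2) & p3) = min(0.26, 0.16) = 0.16
(((p3 | p2) & p3) | p3) = max(0.16, 0.16) = 0.16
(p1 & (((p3 | p2) & p3) | p3)) = min(0.15, 0.16) = 0.15
((((p3 -> ~p2) -> (p1 -> ~~p1)) & (~p2 & ~p3)) -> (p1 & (((p3 | p2) & p3) | p3))): min(1, 1 − 0.74 + 0.15) = 0.41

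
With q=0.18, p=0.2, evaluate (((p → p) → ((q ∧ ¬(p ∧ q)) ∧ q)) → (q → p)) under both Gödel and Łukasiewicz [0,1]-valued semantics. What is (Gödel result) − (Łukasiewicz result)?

0.00

Gödel evaluation:
  (p → p): 0.2 ≤ 0.2, so result = 1
  (p ∧ q) = min(0.2, 0.18) = 0.18
  ¬(p ∧ q): Gödel ¬ of 0.18 = 0 (operand ≠ 0)
  (q ∧ ¬(p ∧ q)) = min(0.18, 0) = 0
  ((q ∧ ¬(p ∧ q)) ∧ q) = min(0, 0.18) = 0
  ((p → p) → ((q ∧ ¬(p ∧ q)) ∧ q)): 1 > 0, so result = 0
  (q → p): 0.18 ≤ 0.2, so result = 1
  (((p → p) → ((q ∧ ¬(p ∧ q)) ∧ q)) → (q → p)): 0 ≤ 1, so result = 1
  Gödel value = 1
Łukasiewicz evaluation:
  (p → p): min(1, 1 − 0.2 + 0.2) = 1
  (p ∧ q) = min(0.2, 0.18) = 0.18
  ¬(p ∧ q): Łukasiewicz ¬ gives 1 − 0.18 = 0.82
  (q ∧ ¬(p ∧ q)) = min(0.18, 0.82) = 0.18
  ((q ∧ ¬(p ∧ q)) ∧ q) = min(0.18, 0.18) = 0.18
  ((p → p) → ((q ∧ ¬(p ∧ q)) ∧ q)): min(1, 1 − 1 + 0.18) = 0.18
  (q → p): min(1, 1 − 0.18 + 0.2) = 1
  (((p → p) → ((q ∧ ¬(p ∧ q)) ∧ q)) → (q → p)): min(1, 1 − 0.18 + 1) = 1
  Łukasiewicz value = 1
Difference: 1 − 1 = 0.00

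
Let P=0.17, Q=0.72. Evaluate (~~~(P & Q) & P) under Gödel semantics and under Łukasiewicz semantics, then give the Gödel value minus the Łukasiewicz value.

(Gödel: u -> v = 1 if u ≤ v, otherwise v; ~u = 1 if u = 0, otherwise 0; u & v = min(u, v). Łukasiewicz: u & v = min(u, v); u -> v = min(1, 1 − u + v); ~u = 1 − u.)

Gödel evaluation:
  (P & Q) = min(0.17, 0.72) = 0.17
  ~(P & Q): Gödel ¬ of 0.17 = 0 (operand ≠ 0)
  ~~(P & Q): Gödel ¬ of 0 = 1 (operand is 0)
  ~~~(P & Q): Gödel ¬ of 1 = 0 (operand ≠ 0)
  (~~~(P & Q) & P) = min(0, 0.17) = 0
  Gödel value = 0
Łukasiewicz evaluation:
  (P & Q) = min(0.17, 0.72) = 0.17
  ~(P & Q): Łukasiewicz ¬ gives 1 − 0.17 = 0.83
  ~~(P & Q): Łukasiewicz ¬ gives 1 − 0.83 = 0.17
  ~~~(P & Q): Łukasiewicz ¬ gives 1 − 0.17 = 0.83
  (~~~(P & Q) & P) = min(0.83, 0.17) = 0.17
  Łukasiewicz value = 0.17
Difference: 0 − 0.17 = -0.17

-0.17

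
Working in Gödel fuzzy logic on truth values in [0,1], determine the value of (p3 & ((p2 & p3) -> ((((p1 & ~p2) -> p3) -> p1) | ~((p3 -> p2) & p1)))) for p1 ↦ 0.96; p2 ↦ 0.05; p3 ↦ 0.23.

0.23

(p2 & p3) = min(0.05, 0.23) = 0.05
~p2: Gödel ¬ of 0.05 = 0 (operand ≠ 0)
(p1 & ~p2) = min(0.96, 0) = 0
((p1 & ~p2) -> p3): 0 ≤ 0.23, so result = 1
(((p1 & ~p2) -> p3) -> p1): 1 > 0.96, so result = 0.96
(p3 -> p2): 0.23 > 0.05, so result = 0.05
((p3 -> p2) & p1) = min(0.05, 0.96) = 0.05
~((p3 -> p2) & p1): Gödel ¬ of 0.05 = 0 (operand ≠ 0)
((((p1 & ~p2) -> p3) -> p1) | ~((p3 -> p2) & p1)) = max(0.96, 0) = 0.96
((p2 & p3) -> ((((p1 & ~p2) -> p3) -> p1) | ~((p3 -> p2) & p1))): 0.05 ≤ 0.96, so result = 1
(p3 & ((p2 & p3) -> ((((p1 & ~p2) -> p3) -> p1) | ~((p3 -> p2) & p1)))) = min(0.23, 1) = 0.23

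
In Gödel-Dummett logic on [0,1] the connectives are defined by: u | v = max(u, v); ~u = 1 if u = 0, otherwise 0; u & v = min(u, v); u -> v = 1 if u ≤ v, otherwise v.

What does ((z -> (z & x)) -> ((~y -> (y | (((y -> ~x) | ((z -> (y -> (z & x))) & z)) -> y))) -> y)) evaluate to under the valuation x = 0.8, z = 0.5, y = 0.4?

0.40

(z & x) = min(0.5, 0.8) = 0.5
(z -> (z & x)): 0.5 ≤ 0.5, so result = 1
~y: Gödel ¬ of 0.4 = 0 (operand ≠ 0)
~x: Gödel ¬ of 0.8 = 0 (operand ≠ 0)
(y -> ~x): 0.4 > 0, so result = 0
(z & x) = min(0.5, 0.8) = 0.5
(y -> (z & x)): 0.4 ≤ 0.5, so result = 1
(z -> (y -> (z & x))): 0.5 ≤ 1, so result = 1
((z -> (y -> (z & x))) & z) = min(1, 0.5) = 0.5
((y -> ~x) | ((z -> (y -> (z & x))) & z)) = max(0, 0.5) = 0.5
(((y -> ~x) | ((z -> (y -> (z & x))) & z)) -> y): 0.5 > 0.4, so result = 0.4
(y | (((y -> ~x) | ((z -> (y -> (z & x))) & z)) -> y)) = max(0.4, 0.4) = 0.4
(~y -> (y | (((y -> ~x) | ((z -> (y -> (z & x))) & z)) -> y))): 0 ≤ 0.4, so result = 1
((~y -> (y | (((y -> ~x) | ((z -> (y -> (z & x))) & z)) -> y))) -> y): 1 > 0.4, so result = 0.4
((z -> (z & x)) -> ((~y -> (y | (((y -> ~x) | ((z -> (y -> (z & x))) & z)) -> y))) -> y)): 1 > 0.4, so result = 0.4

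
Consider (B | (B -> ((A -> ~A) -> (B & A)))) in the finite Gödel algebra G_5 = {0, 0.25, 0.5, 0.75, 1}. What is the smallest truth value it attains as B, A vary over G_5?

0.25

The minimum is attained at B = 0.25, A = 0:
  ~A: Gödel ¬ of 0 = 1 (operand is 0)
  (A -> ~A): 0 ≤ 1, so result = 1
  (B & A) = min(0.25, 0) = 0
  ((A -> ~A) -> (B & A)): 1 > 0, so result = 0
  (B -> ((A -> ~A) -> (B & A))): 0.25 > 0, so result = 0
  (B | (B -> ((A -> ~A) -> (B & A)))) = max(0.25, 0) = 0.25
Checking all 25 assignments confirms none give a value below 0.25.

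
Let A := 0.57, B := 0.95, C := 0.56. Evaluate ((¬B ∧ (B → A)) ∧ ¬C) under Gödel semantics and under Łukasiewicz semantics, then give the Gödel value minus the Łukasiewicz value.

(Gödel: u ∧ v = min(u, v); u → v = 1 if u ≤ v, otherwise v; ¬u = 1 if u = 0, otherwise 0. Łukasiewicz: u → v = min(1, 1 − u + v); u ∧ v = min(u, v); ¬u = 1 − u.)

-0.05

Gödel evaluation:
  ¬B: Gödel ¬ of 0.95 = 0 (operand ≠ 0)
  (B → A): 0.95 > 0.57, so result = 0.57
  (¬B ∧ (B → A)) = min(0, 0.57) = 0
  ¬C: Gödel ¬ of 0.56 = 0 (operand ≠ 0)
  ((¬B ∧ (B → A)) ∧ ¬C) = min(0, 0) = 0
  Gödel value = 0
Łukasiewicz evaluation:
  ¬B: Łukasiewicz ¬ gives 1 − 0.95 = 0.05
  (B → A): min(1, 1 − 0.95 + 0.57) = 0.62
  (¬B ∧ (B → A)) = min(0.05, 0.62) = 0.05
  ¬C: Łukasiewicz ¬ gives 1 − 0.56 = 0.44
  ((¬B ∧ (B → A)) ∧ ¬C) = min(0.05, 0.44) = 0.05
  Łukasiewicz value = 0.05
Difference: 0 − 0.05 = -0.05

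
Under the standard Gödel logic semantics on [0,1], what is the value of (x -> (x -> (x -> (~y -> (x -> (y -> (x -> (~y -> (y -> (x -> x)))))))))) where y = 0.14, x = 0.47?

1.00

~y: Gödel ¬ of 0.14 = 0 (operand ≠ 0)
~y: Gödel ¬ of 0.14 = 0 (operand ≠ 0)
(x -> x): 0.47 ≤ 0.47, so result = 1
(y -> (x -> x)): 0.14 ≤ 1, so result = 1
(~y -> (y -> (x -> x))): 0 ≤ 1, so result = 1
(x -> (~y -> (y -> (x -> x)))): 0.47 ≤ 1, so result = 1
(y -> (x -> (~y -> (y -> (x -> x))))): 0.14 ≤ 1, so result = 1
(x -> (y -> (x -> (~y -> (y -> (x -> x)))))): 0.47 ≤ 1, so result = 1
(~y -> (x -> (y -> (x -> (~y -> (y -> (x -> x))))))): 0 ≤ 1, so result = 1
(x -> (~y -> (x -> (y -> (x -> (~y -> (y -> (x -> x)))))))): 0.47 ≤ 1, so result = 1
(x -> (x -> (~y -> (x -> (y -> (x -> (~y -> (y -> (x -> x))))))))): 0.47 ≤ 1, so result = 1
(x -> (x -> (x -> (~y -> (x -> (y -> (x -> (~y -> (y -> (x -> x)))))))))): 0.47 ≤ 1, so result = 1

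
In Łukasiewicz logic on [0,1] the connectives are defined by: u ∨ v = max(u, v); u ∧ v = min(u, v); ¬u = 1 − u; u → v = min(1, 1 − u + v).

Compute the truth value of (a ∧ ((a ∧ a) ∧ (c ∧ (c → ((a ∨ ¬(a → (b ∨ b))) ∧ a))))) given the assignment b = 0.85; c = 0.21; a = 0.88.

(a ∧ a) = min(0.88, 0.88) = 0.88
(b ∨ b) = max(0.85, 0.85) = 0.85
(a → (b ∨ b)): min(1, 1 − 0.88 + 0.85) = 0.97
¬(a → (b ∨ b)): Łukasiewicz ¬ gives 1 − 0.97 = 0.03
(a ∨ ¬(a → (b ∨ b))) = max(0.88, 0.03) = 0.88
((a ∨ ¬(a → (b ∨ b))) ∧ a) = min(0.88, 0.88) = 0.88
(c → ((a ∨ ¬(a → (b ∨ b))) ∧ a)): min(1, 1 − 0.21 + 0.88) = 1
(c ∧ (c → ((a ∨ ¬(a → (b ∨ b))) ∧ a))) = min(0.21, 1) = 0.21
((a ∧ a) ∧ (c ∧ (c → ((a ∨ ¬(a → (b ∨ b))) ∧ a)))) = min(0.88, 0.21) = 0.21
(a ∧ ((a ∧ a) ∧ (c ∧ (c → ((a ∨ ¬(a → (b ∨ b))) ∧ a))))) = min(0.88, 0.21) = 0.21

0.21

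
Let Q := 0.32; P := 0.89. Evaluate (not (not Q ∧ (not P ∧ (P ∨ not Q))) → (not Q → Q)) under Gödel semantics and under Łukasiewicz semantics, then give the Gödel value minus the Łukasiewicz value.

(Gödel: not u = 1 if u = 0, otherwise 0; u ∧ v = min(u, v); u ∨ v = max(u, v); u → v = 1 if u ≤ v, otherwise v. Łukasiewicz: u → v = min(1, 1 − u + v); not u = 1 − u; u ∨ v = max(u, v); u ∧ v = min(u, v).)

Gödel evaluation:
  not Q: Gödel ¬ of 0.32 = 0 (operand ≠ 0)
  not P: Gödel ¬ of 0.89 = 0 (operand ≠ 0)
  not Q: Gödel ¬ of 0.32 = 0 (operand ≠ 0)
  (P ∨ not Q) = max(0.89, 0) = 0.89
  (not P ∧ (P ∨ not Q)) = min(0, 0.89) = 0
  (not Q ∧ (not P ∧ (P ∨ not Q))) = min(0, 0) = 0
  not (not Q ∧ (not P ∧ (P ∨ not Q))): Gödel ¬ of 0 = 1 (operand is 0)
  not Q: Gödel ¬ of 0.32 = 0 (operand ≠ 0)
  (not Q → Q): 0 ≤ 0.32, so result = 1
  (not (not Q ∧ (not P ∧ (P ∨ not Q))) → (not Q → Q)): 1 ≤ 1, so result = 1
  Gödel value = 1
Łukasiewicz evaluation:
  not Q: Łukasiewicz ¬ gives 1 − 0.32 = 0.68
  not P: Łukasiewicz ¬ gives 1 − 0.89 = 0.11
  not Q: Łukasiewicz ¬ gives 1 − 0.32 = 0.68
  (P ∨ not Q) = max(0.89, 0.68) = 0.89
  (not P ∧ (P ∨ not Q)) = min(0.11, 0.89) = 0.11
  (not Q ∧ (not P ∧ (P ∨ not Q))) = min(0.68, 0.11) = 0.11
  not (not Q ∧ (not P ∧ (P ∨ not Q))): Łukasiewicz ¬ gives 1 − 0.11 = 0.89
  not Q: Łukasiewicz ¬ gives 1 − 0.32 = 0.68
  (not Q → Q): min(1, 1 − 0.68 + 0.32) = 0.64
  (not (not Q ∧ (not P ∧ (P ∨ not Q))) → (not Q → Q)): min(1, 1 − 0.89 + 0.64) = 0.75
  Łukasiewicz value = 0.75
Difference: 1 − 0.75 = 0.25

0.25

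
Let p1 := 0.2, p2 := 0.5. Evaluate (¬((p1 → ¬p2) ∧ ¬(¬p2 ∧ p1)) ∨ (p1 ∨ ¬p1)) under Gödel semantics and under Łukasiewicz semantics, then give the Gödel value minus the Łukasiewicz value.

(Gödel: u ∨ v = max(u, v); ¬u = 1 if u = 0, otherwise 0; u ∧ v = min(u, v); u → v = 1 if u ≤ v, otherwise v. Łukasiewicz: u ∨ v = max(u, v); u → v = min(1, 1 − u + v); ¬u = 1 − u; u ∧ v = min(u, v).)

Gödel evaluation:
  ¬p2: Gödel ¬ of 0.5 = 0 (operand ≠ 0)
  (p1 → ¬p2): 0.2 > 0, so result = 0
  ¬p2: Gödel ¬ of 0.5 = 0 (operand ≠ 0)
  (¬p2 ∧ p1) = min(0, 0.2) = 0
  ¬(¬p2 ∧ p1): Gödel ¬ of 0 = 1 (operand is 0)
  ((p1 → ¬p2) ∧ ¬(¬p2 ∧ p1)) = min(0, 1) = 0
  ¬((p1 → ¬p2) ∧ ¬(¬p2 ∧ p1)): Gödel ¬ of 0 = 1 (operand is 0)
  ¬p1: Gödel ¬ of 0.2 = 0 (operand ≠ 0)
  (p1 ∨ ¬p1) = max(0.2, 0) = 0.2
  (¬((p1 → ¬p2) ∧ ¬(¬p2 ∧ p1)) ∨ (p1 ∨ ¬p1)) = max(1, 0.2) = 1
  Gödel value = 1
Łukasiewicz evaluation:
  ¬p2: Łukasiewicz ¬ gives 1 − 0.5 = 0.5
  (p1 → ¬p2): min(1, 1 − 0.2 + 0.5) = 1
  ¬p2: Łukasiewicz ¬ gives 1 − 0.5 = 0.5
  (¬p2 ∧ p1) = min(0.5, 0.2) = 0.2
  ¬(¬p2 ∧ p1): Łukasiewicz ¬ gives 1 − 0.2 = 0.8
  ((p1 → ¬p2) ∧ ¬(¬p2 ∧ p1)) = min(1, 0.8) = 0.8
  ¬((p1 → ¬p2) ∧ ¬(¬p2 ∧ p1)): Łukasiewicz ¬ gives 1 − 0.8 = 0.2
  ¬p1: Łukasiewicz ¬ gives 1 − 0.2 = 0.8
  (p1 ∨ ¬p1) = max(0.2, 0.8) = 0.8
  (¬((p1 → ¬p2) ∧ ¬(¬p2 ∧ p1)) ∨ (p1 ∨ ¬p1)) = max(0.2, 0.8) = 0.8
  Łukasiewicz value = 0.8
Difference: 1 − 0.8 = 0.20

0.20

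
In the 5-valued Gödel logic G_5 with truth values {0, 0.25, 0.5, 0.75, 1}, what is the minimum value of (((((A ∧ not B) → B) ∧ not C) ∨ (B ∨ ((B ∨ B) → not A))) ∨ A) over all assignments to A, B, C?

0.25

The minimum is attained at A = 0.25, B = 0.25, C = 0.25:
  not B: Gödel ¬ of 0.25 = 0 (operand ≠ 0)
  (A ∧ not B) = min(0.25, 0) = 0
  ((A ∧ not B) → B): 0 ≤ 0.25, so result = 1
  not C: Gödel ¬ of 0.25 = 0 (operand ≠ 0)
  (((A ∧ not B) → B) ∧ not C) = min(1, 0) = 0
  (B ∨ B) = max(0.25, 0.25) = 0.25
  not A: Gödel ¬ of 0.25 = 0 (operand ≠ 0)
  ((B ∨ B) → not A): 0.25 > 0, so result = 0
  (B ∨ ((B ∨ B) → not A)) = max(0.25, 0) = 0.25
  ((((A ∧ not B) → B) ∧ not C) ∨ (B ∨ ((B ∨ B) → not A))) = max(0, 0.25) = 0.25
  (((((A ∧ not B) → B) ∧ not C) ∨ (B ∨ ((B ∨ B) → not A))) ∨ A) = max(0.25, 0.25) = 0.25
Checking all 125 assignments confirms none give a value below 0.25.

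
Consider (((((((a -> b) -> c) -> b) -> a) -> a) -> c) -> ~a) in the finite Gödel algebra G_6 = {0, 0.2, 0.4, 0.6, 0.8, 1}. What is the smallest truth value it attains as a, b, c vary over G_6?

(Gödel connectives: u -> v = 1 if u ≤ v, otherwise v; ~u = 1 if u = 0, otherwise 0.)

0.00

The minimum is attained at a = 0.2, b = 0, c = 0.2:
  (a -> b): 0.2 > 0, so result = 0
  ((a -> b) -> c): 0 ≤ 0.2, so result = 1
  (((a -> b) -> c) -> b): 1 > 0, so result = 0
  ((((a -> b) -> c) -> b) -> a): 0 ≤ 0.2, so result = 1
  (((((a -> b) -> c) -> b) -> a) -> a): 1 > 0.2, so result = 0.2
  ((((((a -> b) -> c) -> b) -> a) -> a) -> c): 0.2 ≤ 0.2, so result = 1
  ~a: Gödel ¬ of 0.2 = 0 (operand ≠ 0)
  (((((((a -> b) -> c) -> b) -> a) -> a) -> c) -> ~a): 1 > 0, so result = 0
Checking all 216 assignments confirms none give a value below 0.00.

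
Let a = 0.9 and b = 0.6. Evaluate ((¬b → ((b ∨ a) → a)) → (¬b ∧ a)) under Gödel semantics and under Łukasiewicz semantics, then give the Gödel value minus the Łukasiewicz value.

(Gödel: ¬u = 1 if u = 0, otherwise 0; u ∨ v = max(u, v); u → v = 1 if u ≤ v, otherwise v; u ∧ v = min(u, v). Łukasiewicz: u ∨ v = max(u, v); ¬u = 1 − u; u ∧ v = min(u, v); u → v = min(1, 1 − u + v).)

Gödel evaluation:
  ¬b: Gödel ¬ of 0.6 = 0 (operand ≠ 0)
  (b ∨ a) = max(0.6, 0.9) = 0.9
  ((b ∨ a) → a): 0.9 ≤ 0.9, so result = 1
  (¬b → ((b ∨ a) → a)): 0 ≤ 1, so result = 1
  ¬b: Gödel ¬ of 0.6 = 0 (operand ≠ 0)
  (¬b ∧ a) = min(0, 0.9) = 0
  ((¬b → ((b ∨ a) → a)) → (¬b ∧ a)): 1 > 0, so result = 0
  Gödel value = 0
Łukasiewicz evaluation:
  ¬b: Łukasiewicz ¬ gives 1 − 0.6 = 0.4
  (b ∨ a) = max(0.6, 0.9) = 0.9
  ((b ∨ a) → a): min(1, 1 − 0.9 + 0.9) = 1
  (¬b → ((b ∨ a) → a)): min(1, 1 − 0.4 + 1) = 1
  ¬b: Łukasiewicz ¬ gives 1 − 0.6 = 0.4
  (¬b ∧ a) = min(0.4, 0.9) = 0.4
  ((¬b → ((b ∨ a) → a)) → (¬b ∧ a)): min(1, 1 − 1 + 0.4) = 0.4
  Łukasiewicz value = 0.4
Difference: 0 − 0.4 = -0.40

-0.40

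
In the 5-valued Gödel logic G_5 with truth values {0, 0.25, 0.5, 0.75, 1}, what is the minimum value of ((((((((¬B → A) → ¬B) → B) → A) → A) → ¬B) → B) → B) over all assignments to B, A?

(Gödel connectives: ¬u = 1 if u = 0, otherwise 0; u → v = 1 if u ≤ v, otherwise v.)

The minimum is attained at B = 0.25, A = 0:
  ¬B: Gödel ¬ of 0.25 = 0 (operand ≠ 0)
  (¬B → A): 0 ≤ 0, so result = 1
  ¬B: Gödel ¬ of 0.25 = 0 (operand ≠ 0)
  ((¬B → A) → ¬B): 1 > 0, so result = 0
  (((¬B → A) → ¬B) → B): 0 ≤ 0.25, so result = 1
  ((((¬B → A) → ¬B) → B) → A): 1 > 0, so result = 0
  (((((¬B → A) → ¬B) → B) → A) → A): 0 ≤ 0, so result = 1
  ¬B: Gödel ¬ of 0.25 = 0 (operand ≠ 0)
  ((((((¬B → A) → ¬B) → B) → A) → A) → ¬B): 1 > 0, so result = 0
  (((((((¬B → A) → ¬B) → B) → A) → A) → ¬B) → B): 0 ≤ 0.25, so result = 1
  ((((((((¬B → A) → ¬B) → B) → A) → A) → ¬B) → B) → B): 1 > 0.25, so result = 0.25
Checking all 25 assignments confirms none give a value below 0.25.

0.25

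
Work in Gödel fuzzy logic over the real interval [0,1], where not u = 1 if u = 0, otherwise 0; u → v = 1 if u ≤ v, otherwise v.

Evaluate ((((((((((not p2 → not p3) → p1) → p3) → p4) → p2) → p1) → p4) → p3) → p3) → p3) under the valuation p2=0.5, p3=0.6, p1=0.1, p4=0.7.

not p2: Gödel ¬ of 0.5 = 0 (operand ≠ 0)
not p3: Gödel ¬ of 0.6 = 0 (operand ≠ 0)
(not p2 → not p3): 0 ≤ 0, so result = 1
((not p2 → not p3) → p1): 1 > 0.1, so result = 0.1
(((not p2 → not p3) → p1) → p3): 0.1 ≤ 0.6, so result = 1
((((not p2 → not p3) → p1) → p3) → p4): 1 > 0.7, so result = 0.7
(((((not p2 → not p3) → p1) → p3) → p4) → p2): 0.7 > 0.5, so result = 0.5
((((((not p2 → not p3) → p1) → p3) → p4) → p2) → p1): 0.5 > 0.1, so result = 0.1
(((((((not p2 → not p3) → p1) → p3) → p4) → p2) → p1) → p4): 0.1 ≤ 0.7, so result = 1
((((((((not p2 → not p3) → p1) → p3) → p4) → p2) → p1) → p4) → p3): 1 > 0.6, so result = 0.6
(((((((((not p2 → not p3) → p1) → p3) → p4) → p2) → p1) → p4) → p3) → p3): 0.6 ≤ 0.6, so result = 1
((((((((((not p2 → not p3) → p1) → p3) → p4) → p2) → p1) → p4) → p3) → p3) → p3): 1 > 0.6, so result = 0.6

0.60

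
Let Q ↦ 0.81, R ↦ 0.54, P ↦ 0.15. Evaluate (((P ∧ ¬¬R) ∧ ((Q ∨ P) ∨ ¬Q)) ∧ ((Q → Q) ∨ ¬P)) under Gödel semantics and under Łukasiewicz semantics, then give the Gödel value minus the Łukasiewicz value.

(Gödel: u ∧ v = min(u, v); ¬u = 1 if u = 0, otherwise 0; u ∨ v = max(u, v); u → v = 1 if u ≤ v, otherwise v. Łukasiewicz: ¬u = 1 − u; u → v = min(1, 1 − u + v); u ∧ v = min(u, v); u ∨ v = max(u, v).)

Gödel evaluation:
  ¬R: Gödel ¬ of 0.54 = 0 (operand ≠ 0)
  ¬¬R: Gödel ¬ of 0 = 1 (operand is 0)
  (P ∧ ¬¬R) = min(0.15, 1) = 0.15
  (Q ∨ P) = max(0.81, 0.15) = 0.81
  ¬Q: Gödel ¬ of 0.81 = 0 (operand ≠ 0)
  ((Q ∨ P) ∨ ¬Q) = max(0.81, 0) = 0.81
  ((P ∧ ¬¬R) ∧ ((Q ∨ P) ∨ ¬Q)) = min(0.15, 0.81) = 0.15
  (Q → Q): 0.81 ≤ 0.81, so result = 1
  ¬P: Gödel ¬ of 0.15 = 0 (operand ≠ 0)
  ((Q → Q) ∨ ¬P) = max(1, 0) = 1
  (((P ∧ ¬¬R) ∧ ((Q ∨ P) ∨ ¬Q)) ∧ ((Q → Q) ∨ ¬P)) = min(0.15, 1) = 0.15
  Gödel value = 0.15
Łukasiewicz evaluation:
  ¬R: Łukasiewicz ¬ gives 1 − 0.54 = 0.46
  ¬¬R: Łukasiewicz ¬ gives 1 − 0.46 = 0.54
  (P ∧ ¬¬R) = min(0.15, 0.54) = 0.15
  (Q ∨ P) = max(0.81, 0.15) = 0.81
  ¬Q: Łukasiewicz ¬ gives 1 − 0.81 = 0.19
  ((Q ∨ P) ∨ ¬Q) = max(0.81, 0.19) = 0.81
  ((P ∧ ¬¬R) ∧ ((Q ∨ P) ∨ ¬Q)) = min(0.15, 0.81) = 0.15
  (Q → Q): min(1, 1 − 0.81 + 0.81) = 1
  ¬P: Łukasiewicz ¬ gives 1 − 0.15 = 0.85
  ((Q → Q) ∨ ¬P) = max(1, 0.85) = 1
  (((P ∧ ¬¬R) ∧ ((Q ∨ P) ∨ ¬Q)) ∧ ((Q → Q) ∨ ¬P)) = min(0.15, 1) = 0.15
  Łukasiewicz value = 0.15
Difference: 0.15 − 0.15 = 0.00

0.00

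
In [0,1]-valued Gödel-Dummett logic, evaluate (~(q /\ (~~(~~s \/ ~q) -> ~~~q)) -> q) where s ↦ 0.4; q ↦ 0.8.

0.80

~s: Gödel ¬ of 0.4 = 0 (operand ≠ 0)
~~s: Gödel ¬ of 0 = 1 (operand is 0)
~q: Gödel ¬ of 0.8 = 0 (operand ≠ 0)
(~~s \/ ~q) = max(1, 0) = 1
~(~~s \/ ~q): Gödel ¬ of 1 = 0 (operand ≠ 0)
~~(~~s \/ ~q): Gödel ¬ of 0 = 1 (operand is 0)
~q: Gödel ¬ of 0.8 = 0 (operand ≠ 0)
~~q: Gödel ¬ of 0 = 1 (operand is 0)
~~~q: Gödel ¬ of 1 = 0 (operand ≠ 0)
(~~(~~s \/ ~q) -> ~~~q): 1 > 0, so result = 0
(q /\ (~~(~~s \/ ~q) -> ~~~q)) = min(0.8, 0) = 0
~(q /\ (~~(~~s \/ ~q) -> ~~~q)): Gödel ¬ of 0 = 1 (operand is 0)
(~(q /\ (~~(~~s \/ ~q) -> ~~~q)) -> q): 1 > 0.8, so result = 0.8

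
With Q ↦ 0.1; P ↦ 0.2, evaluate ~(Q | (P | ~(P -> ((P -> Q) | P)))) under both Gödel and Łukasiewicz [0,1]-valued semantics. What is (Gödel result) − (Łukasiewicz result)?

-0.80

Gödel evaluation:
  (P -> Q): 0.2 > 0.1, so result = 0.1
  ((P -> Q) | P) = max(0.1, 0.2) = 0.2
  (P -> ((P -> Q) | P)): 0.2 ≤ 0.2, so result = 1
  ~(P -> ((P -> Q) | P)): Gödel ¬ of 1 = 0 (operand ≠ 0)
  (P | ~(P -> ((P -> Q) | P))) = max(0.2, 0) = 0.2
  (Q | (P | ~(P -> ((P -> Q) | P)))) = max(0.1, 0.2) = 0.2
  ~(Q | (P | ~(P -> ((P -> Q) | P)))): Gödel ¬ of 0.2 = 0 (operand ≠ 0)
  Gödel value = 0
Łukasiewicz evaluation:
  (P -> Q): min(1, 1 − 0.2 + 0.1) = 0.9
  ((P -> Q) | P) = max(0.9, 0.2) = 0.9
  (P -> ((P -> Q) | P)): min(1, 1 − 0.2 + 0.9) = 1
  ~(P -> ((P -> Q) | P)): Łukasiewicz ¬ gives 1 − 1 = 0
  (P | ~(P -> ((P -> Q) | P))) = max(0.2, 0) = 0.2
  (Q | (P | ~(P -> ((P -> Q) | P)))) = max(0.1, 0.2) = 0.2
  ~(Q | (P | ~(P -> ((P -> Q) | P)))): Łukasiewicz ¬ gives 1 − 0.2 = 0.8
  Łukasiewicz value = 0.8
Difference: 0 − 0.8 = -0.80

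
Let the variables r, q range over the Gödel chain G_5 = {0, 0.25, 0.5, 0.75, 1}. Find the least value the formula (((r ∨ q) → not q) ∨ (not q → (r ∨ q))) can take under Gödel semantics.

1.00

Every assignment gives 1. For instance at r = 0, q = 0:
  (r ∨ q) = max(0, 0) = 0
  not q: Gödel ¬ of 0 = 1 (operand is 0)
  ((r ∨ q) → not q): 0 ≤ 1, so result = 1
  not q: Gödel ¬ of 0 = 1 (operand is 0)
  (r ∨ q) = max(0, 0) = 0
  (not q → (r ∨ q)): 1 > 0, so result = 0
  (((r ∨ q) → not q) ∨ (not q → (r ∨ q))) = max(1, 0) = 1
All 25 assignments give value 1 — the formula is a G_5-tautology.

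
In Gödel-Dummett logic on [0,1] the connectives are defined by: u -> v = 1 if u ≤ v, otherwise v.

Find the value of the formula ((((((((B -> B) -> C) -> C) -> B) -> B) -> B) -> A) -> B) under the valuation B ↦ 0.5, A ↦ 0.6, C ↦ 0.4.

0.50

(B -> B): 0.5 ≤ 0.5, so result = 1
((B -> B) -> C): 1 > 0.4, so result = 0.4
(((B -> B) -> C) -> C): 0.4 ≤ 0.4, so result = 1
((((B -> B) -> C) -> C) -> B): 1 > 0.5, so result = 0.5
(((((B -> B) -> C) -> C) -> B) -> B): 0.5 ≤ 0.5, so result = 1
((((((B -> B) -> C) -> C) -> B) -> B) -> B): 1 > 0.5, so result = 0.5
(((((((B -> B) -> C) -> C) -> B) -> B) -> B) -> A): 0.5 ≤ 0.6, so result = 1
((((((((B -> B) -> C) -> C) -> B) -> B) -> B) -> A) -> B): 1 > 0.5, so result = 0.5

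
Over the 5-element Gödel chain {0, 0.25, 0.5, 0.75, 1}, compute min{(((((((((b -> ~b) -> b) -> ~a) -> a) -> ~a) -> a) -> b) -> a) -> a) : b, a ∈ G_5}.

The minimum is attained at b = 0, a = 0.25:
  ~b: Gödel ¬ of 0 = 1 (operand is 0)
  (b -> ~b): 0 ≤ 1, so result = 1
  ((b -> ~b) -> b): 1 > 0, so result = 0
  ~a: Gödel ¬ of 0.25 = 0 (operand ≠ 0)
  (((b -> ~b) -> b) -> ~a): 0 ≤ 0, so result = 1
  ((((b -> ~b) -> b) -> ~a) -> a): 1 > 0.25, so result = 0.25
  ~a: Gödel ¬ of 0.25 = 0 (operand ≠ 0)
  (((((b -> ~b) -> b) -> ~a) -> a) -> ~a): 0.25 > 0, so result = 0
  ((((((b -> ~b) -> b) -> ~a) -> a) -> ~a) -> a): 0 ≤ 0.25, so result = 1
  (((((((b -> ~b) -> b) -> ~a) -> a) -> ~a) -> a) -> b): 1 > 0, so result = 0
  ((((((((b -> ~b) -> b) -> ~a) -> a) -> ~a) -> a) -> b) -> a): 0 ≤ 0.25, so result = 1
  (((((((((b -> ~b) -> b) -> ~a) -> a) -> ~a) -> a) -> b) -> a) -> a): 1 > 0.25, so result = 0.25
Checking all 25 assignments confirms none give a value below 0.25.

0.25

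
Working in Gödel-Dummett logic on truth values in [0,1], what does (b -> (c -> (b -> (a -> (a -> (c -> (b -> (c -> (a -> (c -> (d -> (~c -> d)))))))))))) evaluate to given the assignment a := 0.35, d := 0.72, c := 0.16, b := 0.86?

1.00

~c: Gödel ¬ of 0.16 = 0 (operand ≠ 0)
(~c -> d): 0 ≤ 0.72, so result = 1
(d -> (~c -> d)): 0.72 ≤ 1, so result = 1
(c -> (d -> (~c -> d))): 0.16 ≤ 1, so result = 1
(a -> (c -> (d -> (~c -> d)))): 0.35 ≤ 1, so result = 1
(c -> (a -> (c -> (d -> (~c -> d))))): 0.16 ≤ 1, so result = 1
(b -> (c -> (a -> (c -> (d -> (~c -> d)))))): 0.86 ≤ 1, so result = 1
(c -> (b -> (c -> (a -> (c -> (d -> (~c -> d))))))): 0.16 ≤ 1, so result = 1
(a -> (c -> (b -> (c -> (a -> (c -> (d -> (~c -> d)))))))): 0.35 ≤ 1, so result = 1
(a -> (a -> (c -> (b -> (c -> (a -> (c -> (d -> (~c -> d))))))))): 0.35 ≤ 1, so result = 1
(b -> (a -> (a -> (c -> (b -> (c -> (a -> (c -> (d -> (~c -> d)))))))))): 0.86 ≤ 1, so result = 1
(c -> (b -> (a -> (a -> (c -> (b -> (c -> (a -> (c -> (d -> (~c -> d))))))))))): 0.16 ≤ 1, so result = 1
(b -> (c -> (b -> (a -> (a -> (c -> (b -> (c -> (a -> (c -> (d -> (~c -> d)))))))))))): 0.86 ≤ 1, so result = 1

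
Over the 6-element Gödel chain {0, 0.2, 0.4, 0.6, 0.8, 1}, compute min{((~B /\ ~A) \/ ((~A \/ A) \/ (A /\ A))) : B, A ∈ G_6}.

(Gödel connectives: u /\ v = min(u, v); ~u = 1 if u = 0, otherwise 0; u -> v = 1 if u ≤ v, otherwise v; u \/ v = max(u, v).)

0.20

The minimum is attained at B = 0, A = 0.2:
  ~B: Gödel ¬ of 0 = 1 (operand is 0)
  ~A: Gödel ¬ of 0.2 = 0 (operand ≠ 0)
  (~B /\ ~A) = min(1, 0) = 0
  ~A: Gödel ¬ of 0.2 = 0 (operand ≠ 0)
  (~A \/ A) = max(0, 0.2) = 0.2
  (A /\ A) = min(0.2, 0.2) = 0.2
  ((~A \/ A) \/ (A /\ A)) = max(0.2, 0.2) = 0.2
  ((~B /\ ~A) \/ ((~A \/ A) \/ (A /\ A))) = max(0, 0.2) = 0.2
Checking all 36 assignments confirms none give a value below 0.20.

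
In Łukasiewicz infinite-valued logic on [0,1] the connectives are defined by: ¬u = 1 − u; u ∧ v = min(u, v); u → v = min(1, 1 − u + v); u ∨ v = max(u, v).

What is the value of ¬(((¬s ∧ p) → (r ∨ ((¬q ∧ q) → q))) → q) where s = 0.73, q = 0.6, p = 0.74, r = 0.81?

0.40

¬s: Łukasiewicz ¬ gives 1 − 0.73 = 0.27
(¬s ∧ p) = min(0.27, 0.74) = 0.27
¬q: Łukasiewicz ¬ gives 1 − 0.6 = 0.4
(¬q ∧ q) = min(0.4, 0.6) = 0.4
((¬q ∧ q) → q): min(1, 1 − 0.4 + 0.6) = 1
(r ∨ ((¬q ∧ q) → q)) = max(0.81, 1) = 1
((¬s ∧ p) → (r ∨ ((¬q ∧ q) → q))): min(1, 1 − 0.27 + 1) = 1
(((¬s ∧ p) → (r ∨ ((¬q ∧ q) → q))) → q): min(1, 1 − 1 + 0.6) = 0.6
¬(((¬s ∧ p) → (r ∨ ((¬q ∧ q) → q))) → q): Łukasiewicz ¬ gives 1 − 0.6 = 0.4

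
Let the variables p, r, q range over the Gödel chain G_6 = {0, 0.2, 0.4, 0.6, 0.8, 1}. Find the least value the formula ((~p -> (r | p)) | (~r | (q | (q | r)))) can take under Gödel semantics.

0.20

The minimum is attained at p = 0, r = 0.2, q = 0:
  ~p: Gödel ¬ of 0 = 1 (operand is 0)
  (r | p) = max(0.2, 0) = 0.2
  (~p -> (r | p)): 1 > 0.2, so result = 0.2
  ~r: Gödel ¬ of 0.2 = 0 (operand ≠ 0)
  (q | r) = max(0, 0.2) = 0.2
  (q | (q | r)) = max(0, 0.2) = 0.2
  (~r | (q | (q | r))) = max(0, 0.2) = 0.2
  ((~p -> (r | p)) | (~r | (q | (q | r)))) = max(0.2, 0.2) = 0.2
Checking all 216 assignments confirms none give a value below 0.20.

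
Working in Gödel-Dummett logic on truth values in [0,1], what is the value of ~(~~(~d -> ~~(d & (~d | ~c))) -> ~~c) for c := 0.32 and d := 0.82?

0.00

~d: Gödel ¬ of 0.82 = 0 (operand ≠ 0)
~d: Gödel ¬ of 0.82 = 0 (operand ≠ 0)
~c: Gödel ¬ of 0.32 = 0 (operand ≠ 0)
(~d | ~c) = max(0, 0) = 0
(d & (~d | ~c)) = min(0.82, 0) = 0
~(d & (~d | ~c)): Gödel ¬ of 0 = 1 (operand is 0)
~~(d & (~d | ~c)): Gödel ¬ of 1 = 0 (operand ≠ 0)
(~d -> ~~(d & (~d | ~c))): 0 ≤ 0, so result = 1
~(~d -> ~~(d & (~d | ~c))): Gödel ¬ of 1 = 0 (operand ≠ 0)
~~(~d -> ~~(d & (~d | ~c))): Gödel ¬ of 0 = 1 (operand is 0)
~c: Gödel ¬ of 0.32 = 0 (operand ≠ 0)
~~c: Gödel ¬ of 0 = 1 (operand is 0)
(~~(~d -> ~~(d & (~d | ~c))) -> ~~c): 1 ≤ 1, so result = 1
~(~~(~d -> ~~(d & (~d | ~c))) -> ~~c): Gödel ¬ of 1 = 0 (operand ≠ 0)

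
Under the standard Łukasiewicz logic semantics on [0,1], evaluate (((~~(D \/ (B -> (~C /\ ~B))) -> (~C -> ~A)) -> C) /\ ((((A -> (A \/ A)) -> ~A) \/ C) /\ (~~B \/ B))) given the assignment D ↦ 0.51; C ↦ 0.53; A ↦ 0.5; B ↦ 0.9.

~C: Łukasiewicz ¬ gives 1 − 0.53 = 0.47
~B: Łukasiewicz ¬ gives 1 − 0.9 = 0.1
(~C /\ ~B) = min(0.47, 0.1) = 0.1
(B -> (~C /\ ~B)): min(1, 1 − 0.9 + 0.1) = 0.2
(D \/ (B -> (~C /\ ~B))) = max(0.51, 0.2) = 0.51
~(D \/ (B -> (~C /\ ~B))): Łukasiewicz ¬ gives 1 − 0.51 = 0.49
~~(D \/ (B -> (~C /\ ~B))): Łukasiewicz ¬ gives 1 − 0.49 = 0.51
~C: Łukasiewicz ¬ gives 1 − 0.53 = 0.47
~A: Łukasiewicz ¬ gives 1 − 0.5 = 0.5
(~C -> ~A): min(1, 1 − 0.47 + 0.5) = 1
(~~(D \/ (B -> (~C /\ ~B))) -> (~C -> ~A)): min(1, 1 − 0.51 + 1) = 1
((~~(D \/ (B -> (~C /\ ~B))) -> (~C -> ~A)) -> C): min(1, 1 − 1 + 0.53) = 0.53
(A \/ A) = max(0.5, 0.5) = 0.5
(A -> (A \/ A)): min(1, 1 − 0.5 + 0.5) = 1
~A: Łukasiewicz ¬ gives 1 − 0.5 = 0.5
((A -> (A \/ A)) -> ~A): min(1, 1 − 1 + 0.5) = 0.5
(((A -> (A \/ A)) -> ~A) \/ C) = max(0.5, 0.53) = 0.53
~B: Łukasiewicz ¬ gives 1 − 0.9 = 0.1
~~B: Łukasiewicz ¬ gives 1 − 0.1 = 0.9
(~~B \/ B) = max(0.9, 0.9) = 0.9
((((A -> (A \/ A)) -> ~A) \/ C) /\ (~~B \/ B)) = min(0.53, 0.9) = 0.53
(((~~(D \/ (B -> (~C /\ ~B))) -> (~C -> ~A)) -> C) /\ ((((A -> (A \/ A)) -> ~A) \/ C) /\ (~~B \/ B))) = min(0.53, 0.53) = 0.53

0.53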